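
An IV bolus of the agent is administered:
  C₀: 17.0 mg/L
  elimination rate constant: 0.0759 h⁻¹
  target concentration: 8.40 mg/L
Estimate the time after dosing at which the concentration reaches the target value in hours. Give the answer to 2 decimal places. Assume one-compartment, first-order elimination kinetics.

t = ln(C₀ / C) / k = ln(17.00 / 8.40) / 0.07590
  = ln(2.024) / 0.07590 = 0.7051 / 0.07590 = 9.290 h

9.29 h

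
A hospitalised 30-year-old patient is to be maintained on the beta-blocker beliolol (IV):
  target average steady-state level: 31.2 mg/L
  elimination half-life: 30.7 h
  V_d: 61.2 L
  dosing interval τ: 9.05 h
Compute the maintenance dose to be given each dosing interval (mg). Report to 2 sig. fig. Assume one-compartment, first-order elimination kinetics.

390 mg

k = ln2 / t½ = 0.693147 / 30.7 = 0.02258 h⁻¹
CL = k × Vd = 0.02258 × 61.2 = 1.382 L/h
At steady state, Dose/τ = Css × CL.
Dose = Css × CL × τ = 31.2 × 1.382 × 9.05 = 390.2 mg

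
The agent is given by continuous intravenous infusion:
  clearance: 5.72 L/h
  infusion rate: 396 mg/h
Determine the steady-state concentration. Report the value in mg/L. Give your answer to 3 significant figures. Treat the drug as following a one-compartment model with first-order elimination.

At steady state Css = R₀ / CL = 396 / 5.720 = 69.23 mg/L

69.2 mg/L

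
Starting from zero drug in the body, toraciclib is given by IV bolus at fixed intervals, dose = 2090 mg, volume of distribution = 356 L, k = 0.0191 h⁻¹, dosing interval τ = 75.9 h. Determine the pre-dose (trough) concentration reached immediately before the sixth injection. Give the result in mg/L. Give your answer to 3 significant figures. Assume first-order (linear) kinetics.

C₀ per dose = Dose / Vd = 2090 / 356 = 5.871 mg/L
Fraction remaining after one interval: r = e^(−kτ) = e^(−0.01910 × 75.9) = 0.2346
Before dose 6, 5 doses have been given (aged 1τ, 2τ, 3τ, 4τ, 5τ).
C_trough = C₀ × (r + r² + … + r^5) = C₀ × r(1−r^5)/(1−r)
        = 5.871 × 0.2346 × (1 − 0.0007106) / (1 − 0.2346) = 1.798 mg/L

1.80 mg/L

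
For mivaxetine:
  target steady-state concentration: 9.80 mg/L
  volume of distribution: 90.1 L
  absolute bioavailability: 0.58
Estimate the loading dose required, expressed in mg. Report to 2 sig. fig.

LD = Css × Vd / F = 9.80 × 90.1 / 0.58 = 1522 mg

1500 mg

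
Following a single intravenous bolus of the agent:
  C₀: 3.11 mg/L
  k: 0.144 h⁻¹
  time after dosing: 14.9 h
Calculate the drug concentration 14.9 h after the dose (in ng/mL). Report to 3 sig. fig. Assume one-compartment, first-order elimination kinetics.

C = C₀ · e^(−k·t) = 3.110 × e^(−0.1440 × 14.9)
  = 3.110 × 0.1170 = 0.3639 mg/L
Convert: 0.3639 mg/L × 1000 = 363.9 ng/mL

364 ng/mL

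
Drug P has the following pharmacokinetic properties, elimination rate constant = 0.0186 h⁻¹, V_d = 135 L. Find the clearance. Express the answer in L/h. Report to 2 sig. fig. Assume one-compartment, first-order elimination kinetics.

2.5 L/h

CL = k × Vd = 0.0186 × 135 = 2.511 L/h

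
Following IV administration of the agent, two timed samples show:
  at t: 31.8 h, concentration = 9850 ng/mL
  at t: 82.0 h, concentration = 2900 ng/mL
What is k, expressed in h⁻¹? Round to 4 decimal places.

0.0244 h⁻¹

k = ln(C₁/C₂) / (t₂ − t₁) = ln(9850/2900) / (82.0 − 31.8)
  = 1.223 / 50.20 = 0.02436 h⁻¹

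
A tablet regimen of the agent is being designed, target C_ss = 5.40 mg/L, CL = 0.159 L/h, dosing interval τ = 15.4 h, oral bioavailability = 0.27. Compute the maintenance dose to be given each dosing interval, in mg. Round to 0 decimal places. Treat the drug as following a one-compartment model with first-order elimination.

At steady state, F × (Dose/τ) = Css × CL.
Dose = Css × CL × τ / F = 5.40 × 0.1590 × 15.4 / 0.27 = 48.97 mg

49 mg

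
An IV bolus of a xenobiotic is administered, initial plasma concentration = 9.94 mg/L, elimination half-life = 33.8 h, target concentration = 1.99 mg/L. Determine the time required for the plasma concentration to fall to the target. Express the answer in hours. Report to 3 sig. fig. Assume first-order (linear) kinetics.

78.4 h

k = ln2 / t½ = 0.693147 / 33.8 = 0.02051 h⁻¹
t = ln(C₀ / C) / k = ln(9.940 / 1.99) / 0.02051
  = ln(4.995) / 0.02051 = 1.608 / 0.02051 = 78.40 h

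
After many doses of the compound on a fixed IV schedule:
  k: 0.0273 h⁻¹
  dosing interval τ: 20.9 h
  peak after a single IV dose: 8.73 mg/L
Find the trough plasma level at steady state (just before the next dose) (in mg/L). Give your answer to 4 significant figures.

e^(−kτ) = e^(−0.02730 × 20.9) = 0.5652
Accumulation ratio R = 1 / (1 − e^(−kτ)) = 1 / (1 − 0.5652) = 2.300
Steady-state trough = C₀ × R × e^(−kτ) = 8.73 × 2.300 × 0.5652 = 11.35 mg/L

11.35 mg/L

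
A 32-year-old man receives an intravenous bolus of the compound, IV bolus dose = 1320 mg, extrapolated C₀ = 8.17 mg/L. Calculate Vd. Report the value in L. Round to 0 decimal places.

Vd = Dose / C₀ = 1320 / 8.17 = 161.6 L

162 L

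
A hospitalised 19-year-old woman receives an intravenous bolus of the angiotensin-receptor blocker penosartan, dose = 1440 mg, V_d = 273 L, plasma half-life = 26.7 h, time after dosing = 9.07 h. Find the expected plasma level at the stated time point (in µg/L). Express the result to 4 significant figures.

C₀ = Dose / Vd = 1440 / 273 = 5.275 mg/L
k = ln2 / t½ = 0.693147 / 26.7 = 0.02596 h⁻¹
C = C₀ · e^(−k·t) = 5.275 × e^(−0.02596 × 9.07)
  = 5.275 × 0.7902 = 4.168 mg/L
Convert: 4.168 mg/L × 1000 = 4168 µg/L

4168 µg/L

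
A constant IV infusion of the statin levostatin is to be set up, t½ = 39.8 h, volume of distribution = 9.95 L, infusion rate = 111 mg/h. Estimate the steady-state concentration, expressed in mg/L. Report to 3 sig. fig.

641 mg/L

k = ln2 / t½ = 0.693147 / 39.8 = 0.01742 h⁻¹
CL = k × Vd = 0.01742 × 9.95 = 0.1733 L/h
At steady state Css = R₀ / CL = 111 / 0.1733 = 640.5 mg/L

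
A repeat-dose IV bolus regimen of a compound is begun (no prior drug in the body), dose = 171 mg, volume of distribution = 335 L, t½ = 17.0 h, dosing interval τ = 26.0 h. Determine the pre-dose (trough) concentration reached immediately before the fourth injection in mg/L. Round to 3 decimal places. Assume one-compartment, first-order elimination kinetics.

0.259 mg/L

C₀ per dose = Dose / Vd = 171 / 335 = 0.5104 mg/L
k = ln2 / t½ = 0.693147 / 17.0 = 0.04077 h⁻¹
Fraction remaining after one interval: r = e^(−kτ) = e^(−0.04077 × 26.0) = 0.3464
Before dose 4, 3 doses have been given (aged 1τ, 2τ, 3τ).
C_trough = C₀ × (r + r² + … + r^3) = C₀ × r(1−r^3)/(1−r)
        = 0.5104 × 0.3464 × (1 − 0.04157) / (1 − 0.3464) = 0.2593 mg/L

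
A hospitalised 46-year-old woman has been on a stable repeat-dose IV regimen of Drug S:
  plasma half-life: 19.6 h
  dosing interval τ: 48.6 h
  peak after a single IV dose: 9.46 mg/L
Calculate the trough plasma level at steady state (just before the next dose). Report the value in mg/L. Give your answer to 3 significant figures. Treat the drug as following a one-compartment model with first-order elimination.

2.07 mg/L

k = ln2 / t½ = 0.693147 / 19.6 = 0.03536 h⁻¹
e^(−kτ) = e^(−0.03536 × 48.6) = 0.1793
Accumulation ratio R = 1 / (1 − e^(−kτ)) = 1 / (1 − 0.1793) = 1.218
Steady-state trough = C₀ × R × e^(−kτ) = 9.46 × 1.218 × 0.1793 = 2.066 mg/L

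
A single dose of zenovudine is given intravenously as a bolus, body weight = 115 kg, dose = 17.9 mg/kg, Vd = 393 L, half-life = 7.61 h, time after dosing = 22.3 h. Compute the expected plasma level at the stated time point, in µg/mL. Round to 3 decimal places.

Total dose = 17.9 × 115 = 2059 mg
C₀ = Dose / Vd = 2059 / 393 = 5.239 mg/L
k = ln2 / t½ = 0.693147 / 7.61 = 0.09108 h⁻¹
C = C₀ · e^(−k·t) = 5.239 × e^(−0.09108 × 22.3)
  = 5.239 × 0.1312 = 0.6874 mg/L
(0.6874 mg/L = 0.6874 µg/mL)

0.687 µg/mL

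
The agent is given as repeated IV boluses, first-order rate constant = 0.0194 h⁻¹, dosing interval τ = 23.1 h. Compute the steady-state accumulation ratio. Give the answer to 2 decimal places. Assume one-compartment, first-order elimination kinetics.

2.77

e^(−kτ) = e^(−0.01940 × 23.1) = 0.6388
Accumulation ratio R = 1 / (1 − e^(−kτ)) = 1 / (1 − 0.6388) = 2.769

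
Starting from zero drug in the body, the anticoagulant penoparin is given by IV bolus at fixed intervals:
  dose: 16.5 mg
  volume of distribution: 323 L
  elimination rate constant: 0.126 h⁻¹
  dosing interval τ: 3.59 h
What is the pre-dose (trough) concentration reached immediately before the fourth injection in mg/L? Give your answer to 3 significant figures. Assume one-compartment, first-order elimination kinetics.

C₀ per dose = Dose / Vd = 16.5 / 323 = 0.05108 mg/L
Fraction remaining after one interval: r = e^(−kτ) = e^(−0.1260 × 3.59) = 0.6361
Before dose 4, 3 doses have been given (aged 1τ, 2τ, 3τ).
C_trough = C₀ × (r + r² + … + r^3) = C₀ × r(1−r^3)/(1−r)
        = 0.05108 × 0.6361 × (1 − 0.2574) / (1 − 0.6361) = 0.06631 mg/L

0.0663 mg/L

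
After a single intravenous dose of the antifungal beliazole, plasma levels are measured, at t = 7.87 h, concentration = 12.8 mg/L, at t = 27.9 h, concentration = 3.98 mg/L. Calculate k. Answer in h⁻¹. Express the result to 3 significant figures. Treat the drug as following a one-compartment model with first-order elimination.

k = ln(C₁/C₂) / (t₂ − t₁) = ln(12.8/3.98) / (27.9 − 7.87)
  = 1.168 / 20.03 = 0.05831 h⁻¹

0.0583 h⁻¹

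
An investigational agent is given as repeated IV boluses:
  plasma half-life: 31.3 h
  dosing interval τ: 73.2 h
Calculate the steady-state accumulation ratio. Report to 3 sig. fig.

k = ln2 / t½ = 0.693147 / 31.3 = 0.02215 h⁻¹
e^(−kτ) = e^(−0.02215 × 73.2) = 0.1976
Accumulation ratio R = 1 / (1 − e^(−kτ)) = 1 / (1 − 0.1976) = 1.246

1.25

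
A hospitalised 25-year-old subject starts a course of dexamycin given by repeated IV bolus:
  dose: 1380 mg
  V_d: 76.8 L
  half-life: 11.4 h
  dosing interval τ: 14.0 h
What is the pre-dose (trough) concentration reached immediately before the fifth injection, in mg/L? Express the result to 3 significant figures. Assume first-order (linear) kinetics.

12.9 mg/L

C₀ per dose = Dose / Vd = 1380 / 76.8 = 17.97 mg/L
k = ln2 / t½ = 0.693147 / 11.4 = 0.06080 h⁻¹
Fraction remaining after one interval: r = e^(−kτ) = e^(−0.06080 × 14.0) = 0.4269
Before dose 5, 4 doses have been given (aged 1τ, 2τ, 3τ, 4τ).
C_trough = C₀ × (r + r² + … + r^4) = C₀ × r(1−r^4)/(1−r)
        = 17.97 × 0.4269 × (1 − 0.03321) / (1 − 0.4269) = 12.94 mg/L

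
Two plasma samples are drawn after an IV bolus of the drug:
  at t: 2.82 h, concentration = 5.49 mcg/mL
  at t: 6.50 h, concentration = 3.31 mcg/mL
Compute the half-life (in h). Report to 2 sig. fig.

k = ln(C₁/C₂) / (t₂ − t₁) = ln(5.49/3.31) / (6.50 − 2.82)
  = 0.5060 / 3.680 = 0.1375 h⁻¹
t½ = ln2 / k = 0.693147 / 0.1375 = 5.041 h

5.0 h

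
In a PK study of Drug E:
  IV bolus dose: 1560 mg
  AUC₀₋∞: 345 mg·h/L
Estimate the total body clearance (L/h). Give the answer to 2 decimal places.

4.52 L/h

CL = Dose / AUC = 1560 / 345 = 4.522 L/h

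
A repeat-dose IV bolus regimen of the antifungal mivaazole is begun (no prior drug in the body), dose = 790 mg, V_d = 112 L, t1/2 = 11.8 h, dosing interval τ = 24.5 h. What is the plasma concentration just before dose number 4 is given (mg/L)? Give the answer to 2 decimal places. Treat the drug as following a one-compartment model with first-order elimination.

2.16 mg/L

C₀ per dose = Dose / Vd = 790 / 112 = 7.054 mg/L
k = ln2 / t½ = 0.693147 / 11.8 = 0.05874 h⁻¹
Fraction remaining after one interval: r = e^(−kτ) = e^(−0.05874 × 24.5) = 0.2371
Before dose 4, 3 doses have been given (aged 1τ, 2τ, 3τ).
C_trough = C₀ × (r + r² + … + r^3) = C₀ × r(1−r^3)/(1−r)
        = 7.054 × 0.2371 × (1 − 0.01333) / (1 − 0.2371) = 2.163 mg/L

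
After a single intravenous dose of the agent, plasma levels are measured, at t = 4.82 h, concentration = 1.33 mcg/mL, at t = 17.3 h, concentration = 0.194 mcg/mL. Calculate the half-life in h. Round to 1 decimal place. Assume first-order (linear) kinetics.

k = ln(C₁/C₂) / (t₂ − t₁) = ln(1.33/0.194) / (17.3 − 4.82)
  = 1.925 / 12.48 = 0.1542 h⁻¹
t½ = ln2 / k = 0.693147 / 0.1542 = 4.495 h

4.5 h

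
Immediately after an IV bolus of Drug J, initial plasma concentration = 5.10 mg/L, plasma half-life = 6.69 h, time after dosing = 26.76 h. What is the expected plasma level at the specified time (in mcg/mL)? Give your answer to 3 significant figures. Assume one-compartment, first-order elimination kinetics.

0.319 mcg/mL

k = ln2 / t½ = 0.693147 / 6.69 = 0.1036 h⁻¹
t / t½ = 26.76 / 6.69 = 4 half-lives
C = C₀ × (1/2)^4 = 5.100 × 0.06250 = 0.3188 mg/L
(0.3188 mg/L = 0.3188 mcg/mL)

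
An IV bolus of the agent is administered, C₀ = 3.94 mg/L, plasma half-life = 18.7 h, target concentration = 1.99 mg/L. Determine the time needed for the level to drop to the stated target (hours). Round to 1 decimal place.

18.4 h

k = ln2 / t½ = 0.693147 / 18.7 = 0.03707 h⁻¹
t = ln(C₀ / C) / k = ln(3.940 / 1.99) / 0.03707
  = ln(1.980) / 0.03707 = 0.6831 / 0.03707 = 18.43 h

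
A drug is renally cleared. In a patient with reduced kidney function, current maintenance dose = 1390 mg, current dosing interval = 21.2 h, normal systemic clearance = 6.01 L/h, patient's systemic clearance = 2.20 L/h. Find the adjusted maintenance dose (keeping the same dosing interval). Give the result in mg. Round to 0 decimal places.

To keep the same average steady-state level, dosing rate must scale with clearance.
CL ratio = 2.20 / 6.01 = 0.3661
New dose (same interval) = 1390 × 0.3661 = 508.9 mg

509 mg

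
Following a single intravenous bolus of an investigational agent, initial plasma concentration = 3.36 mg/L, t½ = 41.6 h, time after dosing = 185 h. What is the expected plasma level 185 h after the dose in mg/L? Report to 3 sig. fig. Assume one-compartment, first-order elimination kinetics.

k = ln2 / t½ = 0.693147 / 41.6 = 0.01666 h⁻¹
C = C₀ · e^(−k·t) = 3.360 × e^(−0.01666 × 185)
  = 3.360 × 0.04586 = 0.1541 mg/L

0.154 mg/L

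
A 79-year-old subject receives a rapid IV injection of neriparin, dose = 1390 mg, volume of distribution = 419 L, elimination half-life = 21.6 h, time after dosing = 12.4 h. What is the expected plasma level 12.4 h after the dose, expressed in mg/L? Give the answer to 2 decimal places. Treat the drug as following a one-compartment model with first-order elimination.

C₀ = Dose / Vd = 1390 / 419 = 3.317 mg/L
k = ln2 / t½ = 0.693147 / 21.6 = 0.03209 h⁻¹
C = C₀ · e^(−k·t) = 3.317 × e^(−0.03209 × 12.4)
  = 3.317 × 0.6717 = 2.228 mg/L

2.23 mg/L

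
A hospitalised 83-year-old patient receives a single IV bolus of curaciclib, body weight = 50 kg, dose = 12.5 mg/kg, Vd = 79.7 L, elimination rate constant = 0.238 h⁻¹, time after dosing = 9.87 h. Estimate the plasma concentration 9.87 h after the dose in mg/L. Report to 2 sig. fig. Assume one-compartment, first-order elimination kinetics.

0.75 mg/L

Total dose = 12.5 × 50 = 625.0 mg
C₀ = Dose / Vd = 625.0 / 79.7 = 7.842 mg/L
C = C₀ · e^(−k·t) = 7.842 × e^(−0.2380 × 9.87)
  = 7.842 × 0.09546 = 0.7486 mg/L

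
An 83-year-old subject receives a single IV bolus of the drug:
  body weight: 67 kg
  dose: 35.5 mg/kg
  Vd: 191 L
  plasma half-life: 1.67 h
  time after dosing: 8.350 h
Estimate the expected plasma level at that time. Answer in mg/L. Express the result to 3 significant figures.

0.389 mg/L

Total dose = 35.5 × 67 = 2379 mg
C₀ = Dose / Vd = 2379 / 191 = 12.46 mg/L
k = ln2 / t½ = 0.693147 / 1.67 = 0.4151 h⁻¹
t / t½ = 8.350 / 1.67 = 5 half-lives
C = C₀ × (1/2)^5 = 12.46 × 0.03125 = 0.3894 mg/L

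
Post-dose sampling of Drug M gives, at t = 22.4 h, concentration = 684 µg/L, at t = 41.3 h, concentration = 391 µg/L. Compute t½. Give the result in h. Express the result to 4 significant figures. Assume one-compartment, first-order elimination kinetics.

k = ln(C₁/C₂) / (t₂ − t₁) = ln(684/391) / (41.3 − 22.4)
  = 0.5593 / 18.90 = 0.02959 h⁻¹
t½ = ln2 / k = 0.693147 / 0.02959 = 23.43 h

23.43 h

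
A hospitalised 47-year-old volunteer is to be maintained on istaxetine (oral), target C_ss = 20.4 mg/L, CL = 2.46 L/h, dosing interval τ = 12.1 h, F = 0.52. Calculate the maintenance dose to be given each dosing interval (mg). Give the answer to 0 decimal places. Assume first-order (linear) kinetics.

At steady state, F × (Dose/τ) = Css × CL.
Dose = Css × CL × τ / F = 20.4 × 2.460 × 12.1 / 0.52 = 1168 mg

1168 mg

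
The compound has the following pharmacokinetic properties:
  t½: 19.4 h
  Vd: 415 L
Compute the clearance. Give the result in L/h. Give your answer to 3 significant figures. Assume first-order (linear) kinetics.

14.8 L/h

k = ln2 / t½ = 0.693147 / 19.4 = 0.03573 h⁻¹
CL = k × Vd = 0.03573 × 415 = 14.83 L/h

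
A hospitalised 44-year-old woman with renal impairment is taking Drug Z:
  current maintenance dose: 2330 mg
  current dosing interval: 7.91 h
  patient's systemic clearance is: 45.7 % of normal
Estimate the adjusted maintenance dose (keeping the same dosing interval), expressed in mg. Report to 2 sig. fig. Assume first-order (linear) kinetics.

1100 mg

To keep the same average steady-state level, dosing rate must scale with clearance.
CL ratio = 45.7 / 100 = 0.4570
New dose (same interval) = 2330 × 0.4570 = 1065 mg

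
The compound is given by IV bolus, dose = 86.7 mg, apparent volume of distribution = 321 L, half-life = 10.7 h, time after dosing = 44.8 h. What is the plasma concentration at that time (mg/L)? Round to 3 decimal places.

0.015 mg/L

C₀ = Dose / Vd = 86.70 / 321 = 0.2701 mg/L
k = ln2 / t½ = 0.693147 / 10.7 = 0.06478 h⁻¹
C = C₀ · e^(−k·t) = 0.2701 × e^(−0.06478 × 44.8)
  = 0.2701 × 0.05491 = 0.01483 mg/L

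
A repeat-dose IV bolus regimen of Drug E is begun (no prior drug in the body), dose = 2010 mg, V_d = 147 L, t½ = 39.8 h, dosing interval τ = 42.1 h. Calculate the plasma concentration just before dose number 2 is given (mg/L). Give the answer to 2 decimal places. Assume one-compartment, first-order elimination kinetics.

C₀ per dose = Dose / Vd = 2010 / 147 = 13.67 mg/L
k = ln2 / t½ = 0.693147 / 39.8 = 0.01742 h⁻¹
Fraction remaining after one interval: r = e^(−kτ) = e^(−0.01742 × 42.1) = 0.4803
Before dose 2, 1 dose has been given (aged 1τ).
C_trough = C₀ × r = 13.67 × 0.4803 = 6.566 mg/L

6.57 mg/L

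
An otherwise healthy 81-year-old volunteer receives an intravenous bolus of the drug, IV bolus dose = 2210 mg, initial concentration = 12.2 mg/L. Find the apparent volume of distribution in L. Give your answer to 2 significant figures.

180 L

Vd = Dose / C₀ = 2210 / 12.2 = 181.1 L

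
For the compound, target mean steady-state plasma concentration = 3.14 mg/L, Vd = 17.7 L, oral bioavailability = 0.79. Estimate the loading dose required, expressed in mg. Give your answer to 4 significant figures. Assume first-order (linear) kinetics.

LD = Css × Vd / F = 3.14 × 17.7 / 0.79 = 70.35 mg

70.35 mg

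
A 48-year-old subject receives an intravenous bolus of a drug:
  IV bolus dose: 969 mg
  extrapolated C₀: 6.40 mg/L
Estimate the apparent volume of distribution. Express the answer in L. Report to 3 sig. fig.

Vd = Dose / C₀ = 969.0 / 6.40 = 151.4 L

151 L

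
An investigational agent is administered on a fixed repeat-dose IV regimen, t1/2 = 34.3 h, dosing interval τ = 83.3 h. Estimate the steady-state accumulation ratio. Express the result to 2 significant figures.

1.2

k = ln2 / t½ = 0.693147 / 34.3 = 0.02021 h⁻¹
e^(−kτ) = e^(−0.02021 × 83.3) = 0.1857
Accumulation ratio R = 1 / (1 − e^(−kτ)) = 1 / (1 − 0.1857) = 1.228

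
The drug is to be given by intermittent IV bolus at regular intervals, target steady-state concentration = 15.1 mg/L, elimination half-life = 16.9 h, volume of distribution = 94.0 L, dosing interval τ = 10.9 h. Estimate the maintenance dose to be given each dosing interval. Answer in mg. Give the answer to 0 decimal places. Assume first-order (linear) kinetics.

635 mg

k = ln2 / t½ = 0.693147 / 16.9 = 0.04101 h⁻¹
CL = k × Vd = 0.04101 × 94.0 = 3.855 L/h
At steady state, Dose/τ = Css × CL.
Dose = Css × CL × τ = 15.1 × 3.855 × 10.9 = 634.5 mg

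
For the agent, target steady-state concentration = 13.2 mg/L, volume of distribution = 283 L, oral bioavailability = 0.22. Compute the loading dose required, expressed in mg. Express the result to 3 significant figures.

17000 mg

LD = Css × Vd / F = 13.2 × 283 / 0.22 = 16980 mg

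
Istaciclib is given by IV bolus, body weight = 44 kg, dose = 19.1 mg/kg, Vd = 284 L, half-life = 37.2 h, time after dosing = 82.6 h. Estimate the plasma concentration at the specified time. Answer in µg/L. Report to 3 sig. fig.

635 µg/L

Total dose = 19.1 × 44 = 840.4 mg
C₀ = Dose / Vd = 840.4 / 284 = 2.959 mg/L
k = ln2 / t½ = 0.693147 / 37.2 = 0.01863 h⁻¹
C = C₀ · e^(−k·t) = 2.959 × e^(−0.01863 × 82.6)
  = 2.959 × 0.2146 = 0.6350 mg/L
Convert: 0.6350 mg/L × 1000 = 635.0 µg/L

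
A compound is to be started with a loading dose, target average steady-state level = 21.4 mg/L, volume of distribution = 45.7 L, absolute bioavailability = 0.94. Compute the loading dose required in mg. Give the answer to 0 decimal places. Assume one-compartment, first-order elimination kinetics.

LD = Css × Vd / F = 21.4 × 45.7 / 0.94 = 1040 mg

1040 mg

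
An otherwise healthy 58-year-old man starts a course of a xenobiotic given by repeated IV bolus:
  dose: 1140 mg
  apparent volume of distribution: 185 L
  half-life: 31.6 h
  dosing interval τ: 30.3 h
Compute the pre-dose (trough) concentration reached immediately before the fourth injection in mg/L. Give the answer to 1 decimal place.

5.6 mg/L

C₀ per dose = Dose / Vd = 1140 / 185 = 6.162 mg/L
k = ln2 / t½ = 0.693147 / 31.6 = 0.02194 h⁻¹
Fraction remaining after one interval: r = e^(−kτ) = e^(−0.02194 × 30.3) = 0.5144
Before dose 4, 3 doses have been given (aged 1τ, 2τ, 3τ).
C_trough = C₀ × (r + r² + … + r^3) = C₀ × r(1−r^3)/(1−r)
        = 6.162 × 0.5144 × (1 − 0.1361) / (1 − 0.5144) = 5.639 mg/L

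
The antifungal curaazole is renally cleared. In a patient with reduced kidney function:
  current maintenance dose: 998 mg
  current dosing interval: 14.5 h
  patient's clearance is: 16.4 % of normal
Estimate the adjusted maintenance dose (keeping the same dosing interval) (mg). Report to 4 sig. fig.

163.7 mg

To keep the same average steady-state level, dosing rate must scale with clearance.
CL ratio = 16.4 / 100 = 0.1640
New dose (same interval) = 998 × 0.1640 = 163.7 mg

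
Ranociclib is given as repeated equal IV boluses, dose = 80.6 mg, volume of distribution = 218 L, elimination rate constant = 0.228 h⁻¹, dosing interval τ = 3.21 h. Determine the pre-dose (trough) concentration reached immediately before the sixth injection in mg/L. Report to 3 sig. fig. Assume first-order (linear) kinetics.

0.334 mg/L

C₀ per dose = Dose / Vd = 80.6 / 218 = 0.3697 mg/L
Fraction remaining after one interval: r = e^(−kτ) = e^(−0.2280 × 3.21) = 0.4810
Before dose 6, 5 doses have been given (aged 1τ, 2τ, 3τ, 4τ, 5τ).
C_trough = C₀ × (r + r² + … + r^5) = C₀ × r(1−r^5)/(1−r)
        = 0.3697 × 0.4810 × (1 − 0.02575) / (1 − 0.4810) = 0.3338 mg/L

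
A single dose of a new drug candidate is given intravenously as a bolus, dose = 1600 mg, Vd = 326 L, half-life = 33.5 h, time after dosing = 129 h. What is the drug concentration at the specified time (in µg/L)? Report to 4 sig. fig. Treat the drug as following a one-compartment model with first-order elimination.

C₀ = Dose / Vd = 1600 / 326 = 4.908 mg/L
k = ln2 / t½ = 0.693147 / 33.5 = 0.02069 h⁻¹
C = C₀ · e^(−k·t) = 4.908 × e^(−0.02069 × 129)
  = 4.908 × 0.06932 = 0.3402 mg/L
Convert: 0.3402 mg/L × 1000 = 340.2 µg/L

340.2 µg/L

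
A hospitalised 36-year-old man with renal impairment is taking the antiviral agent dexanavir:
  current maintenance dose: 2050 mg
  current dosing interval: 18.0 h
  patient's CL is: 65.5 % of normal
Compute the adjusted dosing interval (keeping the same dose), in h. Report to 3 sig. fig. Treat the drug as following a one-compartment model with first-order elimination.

27.5 h

To keep the same average steady-state level, dosing rate must scale with clearance.
CL ratio = 65.5 / 100 = 0.6550
New interval (same dose) = 18.0 / 0.6550 = 27.48 h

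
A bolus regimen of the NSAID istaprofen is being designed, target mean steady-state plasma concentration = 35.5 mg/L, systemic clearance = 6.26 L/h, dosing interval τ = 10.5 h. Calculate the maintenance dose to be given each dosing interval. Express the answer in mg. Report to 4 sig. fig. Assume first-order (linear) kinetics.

2333 mg

At steady state, Dose/τ = Css × CL.
Dose = Css × CL × τ = 35.5 × 6.260 × 10.5 = 2333 mg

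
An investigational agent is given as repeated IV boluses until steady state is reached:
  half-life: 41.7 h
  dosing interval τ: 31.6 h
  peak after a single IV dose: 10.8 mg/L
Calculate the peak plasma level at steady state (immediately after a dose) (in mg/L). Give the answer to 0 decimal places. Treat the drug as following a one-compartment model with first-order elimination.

k = ln2 / t½ = 0.693147 / 41.7 = 0.01662 h⁻¹
e^(−kτ) = e^(−0.01662 × 31.6) = 0.5914
Accumulation ratio R = 1 / (1 − e^(−kτ)) = 1 / (1 − 0.5914) = 2.447
Steady-state peak = C₀ × R = 10.8 × 2.447 = 26.43 mg/L

26 mg/L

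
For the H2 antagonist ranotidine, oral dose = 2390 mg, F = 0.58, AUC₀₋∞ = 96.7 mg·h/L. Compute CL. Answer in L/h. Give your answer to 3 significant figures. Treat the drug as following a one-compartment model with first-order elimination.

14.3 L/h

CL = F·Dose / AUC = 0.58 × 2390 / 96.7 = 14.34 L/h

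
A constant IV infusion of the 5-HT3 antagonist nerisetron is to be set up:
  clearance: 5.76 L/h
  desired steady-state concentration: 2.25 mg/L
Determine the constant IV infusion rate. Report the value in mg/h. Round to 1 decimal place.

At steady state, infusion rate R₀ = Css × CL = 2.25 × 5.760 = 12.96 mg/h

13.0 mg/h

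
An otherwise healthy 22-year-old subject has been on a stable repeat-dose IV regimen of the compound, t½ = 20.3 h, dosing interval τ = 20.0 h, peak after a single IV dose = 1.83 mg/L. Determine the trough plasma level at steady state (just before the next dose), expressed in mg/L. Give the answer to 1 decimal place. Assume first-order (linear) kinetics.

1.9 mg/L

k = ln2 / t½ = 0.693147 / 20.3 = 0.03415 h⁻¹
e^(−kτ) = e^(−0.03415 × 20.0) = 0.5051
Accumulation ratio R = 1 / (1 − e^(−kτ)) = 1 / (1 − 0.5051) = 2.021
Steady-state trough = C₀ × R × e^(−kτ) = 1.83 × 2.021 × 0.5051 = 1.868 mg/L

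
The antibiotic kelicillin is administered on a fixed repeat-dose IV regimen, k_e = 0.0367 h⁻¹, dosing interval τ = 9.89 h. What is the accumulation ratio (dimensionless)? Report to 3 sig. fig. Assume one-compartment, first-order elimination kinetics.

3.29

e^(−kτ) = e^(−0.03670 × 9.89) = 0.6956
Accumulation ratio R = 1 / (1 − e^(−kτ)) = 1 / (1 − 0.6956) = 3.285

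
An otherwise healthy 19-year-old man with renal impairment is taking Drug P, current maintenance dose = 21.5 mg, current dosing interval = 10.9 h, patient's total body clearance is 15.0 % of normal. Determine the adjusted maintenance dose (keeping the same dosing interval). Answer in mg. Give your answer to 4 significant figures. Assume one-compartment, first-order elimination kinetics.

3.225 mg

To keep the same average steady-state level, dosing rate must scale with clearance.
CL ratio = 15.0 / 100 = 0.1500
New dose (same interval) = 21.5 × 0.1500 = 3.225 mg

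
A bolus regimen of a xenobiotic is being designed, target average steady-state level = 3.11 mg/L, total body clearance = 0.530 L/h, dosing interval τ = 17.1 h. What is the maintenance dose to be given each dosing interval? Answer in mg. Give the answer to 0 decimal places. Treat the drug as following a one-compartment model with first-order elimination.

At steady state, Dose/τ = Css × CL.
Dose = Css × CL × τ = 3.11 × 0.5300 × 17.1 = 28.19 mg

28 mg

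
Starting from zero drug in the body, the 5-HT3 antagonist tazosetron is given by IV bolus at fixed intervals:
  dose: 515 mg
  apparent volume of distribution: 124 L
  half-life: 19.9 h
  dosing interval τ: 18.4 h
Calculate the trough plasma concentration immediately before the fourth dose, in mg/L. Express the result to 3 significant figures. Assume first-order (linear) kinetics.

C₀ per dose = Dose / Vd = 515 / 124 = 4.153 mg/L
k = ln2 / t½ = 0.693147 / 19.9 = 0.03483 h⁻¹
Fraction remaining after one interval: r = e^(−kτ) = e^(−0.03483 × 18.4) = 0.5268
Before dose 4, 3 doses have been given (aged 1τ, 2τ, 3τ).
C_trough = C₀ × (r + r² + … + r^3) = C₀ × r(1−r^3)/(1−r)
        = 4.153 × 0.5268 × (1 − 0.1462) / (1 − 0.5268) = 3.947 mg/L

3.95 mg/L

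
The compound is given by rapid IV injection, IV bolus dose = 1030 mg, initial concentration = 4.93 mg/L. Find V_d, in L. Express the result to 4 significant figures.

208.9 L

Vd = Dose / C₀ = 1030 / 4.93 = 208.9 L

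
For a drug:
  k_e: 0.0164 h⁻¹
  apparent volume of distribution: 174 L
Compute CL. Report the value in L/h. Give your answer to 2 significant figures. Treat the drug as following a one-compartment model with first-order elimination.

2.9 L/h

CL = k × Vd = 0.0164 × 174 = 2.854 L/h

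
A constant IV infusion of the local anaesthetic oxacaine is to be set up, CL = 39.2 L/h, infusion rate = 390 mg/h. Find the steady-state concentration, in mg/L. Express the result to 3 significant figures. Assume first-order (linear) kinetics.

9.95 mg/L

At steady state Css = R₀ / CL = 390 / 39.20 = 9.949 mg/L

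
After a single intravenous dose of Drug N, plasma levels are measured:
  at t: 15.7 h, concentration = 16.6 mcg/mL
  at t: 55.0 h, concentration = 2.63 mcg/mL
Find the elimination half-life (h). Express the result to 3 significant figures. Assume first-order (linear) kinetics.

14.8 h

k = ln(C₁/C₂) / (t₂ − t₁) = ln(16.6/2.63) / (55.0 − 15.7)
  = 1.842 / 39.30 = 0.04687 h⁻¹
t½ = ln2 / k = 0.693147 / 0.04687 = 14.79 h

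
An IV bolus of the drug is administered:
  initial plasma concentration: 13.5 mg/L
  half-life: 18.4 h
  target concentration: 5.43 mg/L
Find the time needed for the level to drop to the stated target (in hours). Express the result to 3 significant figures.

k = ln2 / t½ = 0.693147 / 18.4 = 0.03767 h⁻¹
t = ln(C₀ / C) / k = ln(13.50 / 5.43) / 0.03767
  = ln(2.486) / 0.03767 = 0.9107 / 0.03767 = 24.18 h

24.2 h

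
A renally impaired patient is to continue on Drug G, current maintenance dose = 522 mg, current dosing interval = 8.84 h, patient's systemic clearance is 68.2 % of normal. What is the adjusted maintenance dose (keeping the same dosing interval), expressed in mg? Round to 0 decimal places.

To keep the same average steady-state level, dosing rate must scale with clearance.
CL ratio = 68.2 / 100 = 0.6820
New dose (same interval) = 522 × 0.6820 = 356.0 mg

356 mg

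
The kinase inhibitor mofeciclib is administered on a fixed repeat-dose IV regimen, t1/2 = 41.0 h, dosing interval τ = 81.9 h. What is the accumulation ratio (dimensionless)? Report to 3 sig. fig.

k = ln2 / t½ = 0.693147 / 41.0 = 0.01691 h⁻¹
e^(−kτ) = e^(−0.01691 × 81.9) = 0.2503
Accumulation ratio R = 1 / (1 − e^(−kτ)) = 1 / (1 − 0.2503) = 1.334

1.33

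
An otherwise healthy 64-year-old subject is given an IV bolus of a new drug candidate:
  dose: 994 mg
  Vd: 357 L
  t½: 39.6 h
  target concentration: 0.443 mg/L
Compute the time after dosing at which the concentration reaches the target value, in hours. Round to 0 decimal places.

105 h

C₀ = Dose / Vd = 994.0 / 357 = 2.784 mg/L
k = ln2 / t½ = 0.693147 / 39.6 = 0.01750 h⁻¹
t = ln(C₀ / C) / k = ln(2.784 / 0.443) / 0.01750
  = ln(6.284) / 0.01750 = 1.838 / 0.01750 = 105.0 h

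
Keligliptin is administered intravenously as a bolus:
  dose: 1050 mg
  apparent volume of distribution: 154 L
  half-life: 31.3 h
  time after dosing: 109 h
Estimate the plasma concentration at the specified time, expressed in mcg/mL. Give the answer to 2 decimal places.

0.61 mcg/mL

C₀ = Dose / Vd = 1050 / 154 = 6.818 mg/L
k = ln2 / t½ = 0.693147 / 31.3 = 0.02215 h⁻¹
C = C₀ · e^(−k·t) = 6.818 × e^(−0.02215 × 109)
  = 6.818 × 0.08943 = 0.6097 mg/L
(0.6097 mg/L = 0.6097 mcg/mL)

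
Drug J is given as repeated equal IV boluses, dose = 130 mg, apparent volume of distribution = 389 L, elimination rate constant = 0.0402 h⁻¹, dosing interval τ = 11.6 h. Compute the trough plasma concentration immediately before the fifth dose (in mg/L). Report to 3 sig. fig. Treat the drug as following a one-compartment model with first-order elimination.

0.475 mg/L

C₀ per dose = Dose / Vd = 130 / 389 = 0.3342 mg/L
Fraction remaining after one interval: r = e^(−kτ) = e^(−0.04020 × 11.6) = 0.6273
Before dose 5, 4 doses have been given (aged 1τ, 2τ, 3τ, 4τ).
C_trough = C₀ × (r + r² + … + r^4) = C₀ × r(1−r^4)/(1−r)
        = 0.3342 × 0.6273 × (1 − 0.1548) / (1 − 0.6273) = 0.4754 mg/L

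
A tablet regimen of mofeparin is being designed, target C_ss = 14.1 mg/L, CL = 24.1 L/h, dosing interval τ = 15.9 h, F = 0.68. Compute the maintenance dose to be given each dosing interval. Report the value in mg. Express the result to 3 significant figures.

At steady state, F × (Dose/τ) = Css × CL.
Dose = Css × CL × τ / F = 14.1 × 24.10 × 15.9 / 0.68 = 7946 mg

7950 mg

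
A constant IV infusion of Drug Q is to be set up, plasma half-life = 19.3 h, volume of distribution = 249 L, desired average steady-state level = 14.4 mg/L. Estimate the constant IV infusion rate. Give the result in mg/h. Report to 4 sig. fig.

k = ln2 / t½ = 0.693147 / 19.3 = 0.03591 h⁻¹
CL = k × Vd = 0.03591 × 249 = 8.942 L/h
At steady state, infusion rate R₀ = Css × CL = 14.4 × 8.942 = 128.8 mg/h

128.8 mg/h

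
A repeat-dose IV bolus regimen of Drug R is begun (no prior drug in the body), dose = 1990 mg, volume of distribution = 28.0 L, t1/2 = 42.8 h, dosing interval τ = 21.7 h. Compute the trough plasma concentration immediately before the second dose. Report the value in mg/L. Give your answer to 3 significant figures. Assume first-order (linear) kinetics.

C₀ per dose = Dose / Vd = 1990 / 28.0 = 71.07 mg/L
k = ln2 / t½ = 0.693147 / 42.8 = 0.01620 h⁻¹
Fraction remaining after one interval: r = e^(−kτ) = e^(−0.01620 × 21.7) = 0.7036
Before dose 2, 1 dose has been given (aged 1τ).
C_trough = C₀ × r = 71.07 × 0.7036 = 50.00 mg/L

50.0 mg/L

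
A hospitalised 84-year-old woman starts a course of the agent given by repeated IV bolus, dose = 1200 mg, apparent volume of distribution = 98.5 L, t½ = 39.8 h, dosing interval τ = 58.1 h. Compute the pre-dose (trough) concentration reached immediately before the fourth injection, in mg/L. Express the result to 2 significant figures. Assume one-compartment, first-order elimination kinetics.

6.6 mg/L

C₀ per dose = Dose / Vd = 1200 / 98.5 = 12.18 mg/L
k = ln2 / t½ = 0.693147 / 39.8 = 0.01742 h⁻¹
Fraction remaining after one interval: r = e^(−kτ) = e^(−0.01742 × 58.1) = 0.3635
Before dose 4, 3 doses have been given (aged 1τ, 2τ, 3τ).
C_trough = C₀ × (r + r² + … + r^3) = C₀ × r(1−r^3)/(1−r)
        = 12.18 × 0.3635 × (1 − 0.04803) / (1 − 0.3635) = 6.622 mg/L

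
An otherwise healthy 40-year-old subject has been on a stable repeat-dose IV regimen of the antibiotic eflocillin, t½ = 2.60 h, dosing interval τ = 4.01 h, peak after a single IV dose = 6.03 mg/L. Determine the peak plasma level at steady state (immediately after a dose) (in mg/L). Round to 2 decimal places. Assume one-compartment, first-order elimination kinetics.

9.18 mg/L

k = ln2 / t½ = 0.693147 / 2.60 = 0.2666 h⁻¹
e^(−kτ) = e^(−0.2666 × 4.01) = 0.3433
Accumulation ratio R = 1 / (1 − e^(−kτ)) = 1 / (1 − 0.3433) = 1.523
Steady-state peak = C₀ × R = 6.03 × 1.523 = 9.184 mg/L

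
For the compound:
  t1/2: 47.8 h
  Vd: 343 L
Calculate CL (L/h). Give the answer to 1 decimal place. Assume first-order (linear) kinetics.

k = ln2 / t½ = 0.693147 / 47.8 = 0.01450 h⁻¹
CL = k × Vd = 0.01450 × 343 = 4.974 L/h

5.0 L/h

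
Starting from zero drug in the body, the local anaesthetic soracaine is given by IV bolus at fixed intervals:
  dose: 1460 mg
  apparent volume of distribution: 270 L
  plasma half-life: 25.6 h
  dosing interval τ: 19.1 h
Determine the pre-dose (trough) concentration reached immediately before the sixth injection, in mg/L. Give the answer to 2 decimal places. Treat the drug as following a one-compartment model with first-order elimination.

7.38 mg/L

C₀ per dose = Dose / Vd = 1460 / 270 = 5.407 mg/L
k = ln2 / t½ = 0.693147 / 25.6 = 0.02708 h⁻¹
Fraction remaining after one interval: r = e^(−kτ) = e^(−0.02708 × 19.1) = 0.5962
Before dose 6, 5 doses have been given (aged 1τ, 2τ, 3τ, 4τ, 5τ).
C_trough = C₀ × (r + r² + … + r^5) = C₀ × r(1−r^5)/(1−r)
        = 5.407 × 0.5962 × (1 − 0.07533) / (1 − 0.5962) = 7.382 mg/L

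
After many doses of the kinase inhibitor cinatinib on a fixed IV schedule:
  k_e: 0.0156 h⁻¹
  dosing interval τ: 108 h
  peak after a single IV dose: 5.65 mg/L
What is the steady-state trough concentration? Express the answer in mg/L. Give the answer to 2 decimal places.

1.29 mg/L

e^(−kτ) = e^(−0.01560 × 108) = 0.1855
Accumulation ratio R = 1 / (1 − e^(−kτ)) = 1 / (1 − 0.1855) = 1.228
Steady-state trough = C₀ × R × e^(−kτ) = 5.65 × 1.228 × 0.1855 = 1.287 mg/L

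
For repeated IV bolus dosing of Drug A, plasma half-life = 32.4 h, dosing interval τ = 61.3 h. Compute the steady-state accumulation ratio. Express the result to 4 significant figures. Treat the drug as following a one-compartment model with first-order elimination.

k = ln2 / t½ = 0.693147 / 32.4 = 0.02139 h⁻¹
e^(−kτ) = e^(−0.02139 × 61.3) = 0.2695
Accumulation ratio R = 1 / (1 − e^(−kτ)) = 1 / (1 − 0.2695) = 1.369

1.369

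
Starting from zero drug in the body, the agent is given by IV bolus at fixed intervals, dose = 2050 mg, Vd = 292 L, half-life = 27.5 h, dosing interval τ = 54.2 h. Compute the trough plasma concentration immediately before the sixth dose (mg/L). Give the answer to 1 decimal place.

C₀ per dose = Dose / Vd = 2050 / 292 = 7.021 mg/L
k = ln2 / t½ = 0.693147 / 27.5 = 0.02521 h⁻¹
Fraction remaining after one interval: r = e^(−kτ) = e^(−0.02521 × 54.2) = 0.2550
Before dose 6, 5 doses have been given (aged 1τ, 2τ, 3τ, 4τ, 5τ).
C_trough = C₀ × (r + r² + … + r^5) = C₀ × r(1−r^5)/(1−r)
        = 7.021 × 0.2550 × (1 − 0.001078) / (1 − 0.2550) = 2.401 mg/L

2.4 mg/L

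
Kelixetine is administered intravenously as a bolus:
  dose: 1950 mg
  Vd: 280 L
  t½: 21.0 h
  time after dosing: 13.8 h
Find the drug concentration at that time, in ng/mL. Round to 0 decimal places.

4416 ng/mL

C₀ = Dose / Vd = 1950 / 280 = 6.964 mg/L
k = ln2 / t½ = 0.693147 / 21.0 = 0.03301 h⁻¹
C = C₀ · e^(−k·t) = 6.964 × e^(−0.03301 × 13.8)
  = 6.964 × 0.6341 = 4.416 mg/L
Convert: 4.416 mg/L × 1000 = 4416 ng/mL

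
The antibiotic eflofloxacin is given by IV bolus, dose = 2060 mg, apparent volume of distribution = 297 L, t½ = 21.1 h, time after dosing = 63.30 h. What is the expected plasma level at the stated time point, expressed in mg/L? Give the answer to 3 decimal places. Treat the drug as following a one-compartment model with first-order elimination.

C₀ = Dose / Vd = 2060 / 297 = 6.936 mg/L
k = ln2 / t½ = 0.693147 / 21.1 = 0.03285 h⁻¹
t / t½ = 63.30 / 21.1 = 3 half-lives
C = C₀ × (1/2)^3 = 6.936 × 0.1250 = 0.8670 mg/L

0.867 mg/L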